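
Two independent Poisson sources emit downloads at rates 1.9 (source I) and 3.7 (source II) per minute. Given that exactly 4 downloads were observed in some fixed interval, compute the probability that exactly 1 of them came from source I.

0.3914

Given the total, each event is independently from source I with probability p = λ_I/(λ_I+λ_II) = 1.9/5.6 ≈ 0.3393.
So K ~ Binomial(4, 1.9/5.6): P(K = 1) = C(4,1) · (1.9/5.6)^1 · (3.7/5.6)^3 ≈ 0.3914.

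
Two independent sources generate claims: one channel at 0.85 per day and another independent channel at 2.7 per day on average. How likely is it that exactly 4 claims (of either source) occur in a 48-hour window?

0.0874

Independent Poisson processes superpose: combined rate λ = 0.85 + 2.7 = 3.55 per day.
Over the interval, μ = 3.55 × 2 = 7.1 (a 48-hour window = 2 days).
P(N = 4) = e^(−7.1) · 7.1^4/4! ≈ 0.0874.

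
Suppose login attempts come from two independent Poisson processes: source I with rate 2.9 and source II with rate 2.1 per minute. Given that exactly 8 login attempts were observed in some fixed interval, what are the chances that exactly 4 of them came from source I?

0.2465

Given the total, each event is independently from source I with probability p = λ_I/(λ_I+λ_II) = 2.9/5 = 0.5800.
So K ~ Binomial(8, 2.9/5): P(K = 4) = C(8,4) · (2.9/5)^4 · (2.1/5)^4 ≈ 0.2465.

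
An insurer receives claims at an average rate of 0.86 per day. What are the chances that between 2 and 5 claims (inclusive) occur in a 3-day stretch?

Over the interval, μ = 0.86 × 3 = 2.58 (a 3-day stretch = 3 days).
P(2 ≤ N ≤ 5) = Σ_{j=2}^{5} e^(−2.58) · 2.58^j/j! ≈ 0.6811.

0.6811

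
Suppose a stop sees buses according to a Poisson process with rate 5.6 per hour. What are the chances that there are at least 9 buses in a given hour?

With mean μ = 5.6 per hour,
P(N ≥ 9) = 1 − P(N ≤ 8) = 1 − Σ_{j=0}^{8} e^(−μ) μ^j/j! ≈ 0.1143.

0.1143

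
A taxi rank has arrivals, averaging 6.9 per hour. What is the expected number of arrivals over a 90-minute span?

E[N] = λt = 6.9 × 1.5 = 10.35 (a 90-minute span = 1.5 hours).

10.35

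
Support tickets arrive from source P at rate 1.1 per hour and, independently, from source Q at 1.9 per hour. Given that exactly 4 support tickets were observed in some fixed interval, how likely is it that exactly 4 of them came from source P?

0.0181

Given the total, each event is independently from source P with probability p = λ_P/(λ_P+λ_Q) = 1.1/3 ≈ 0.3667.
So K ~ Binomial(4, 1.1/3): P(K = 4) = C(4,4) · (1.1/3)^4 · (1.9/3)^0 ≈ 0.0181.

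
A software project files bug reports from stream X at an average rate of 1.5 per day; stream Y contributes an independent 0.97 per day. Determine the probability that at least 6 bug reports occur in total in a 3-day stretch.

0.7486

Independent Poisson processes superpose: combined rate λ = 1.5 + 0.97 = 2.47 per day.
Over the interval, μ = 2.47 × 3 = 7.41 (a 3-day stretch = 3 days).
P(N ≥ 6) = 1 − P(N ≤ 5) ≈ 0.7486.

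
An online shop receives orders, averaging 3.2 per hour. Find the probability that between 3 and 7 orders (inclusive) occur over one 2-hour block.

0.6410

Over the interval, μ = 3.2 × 2 = 6.4 (a 2-hour block = 2 hours).
P(3 ≤ N ≤ 7) = Σ_{j=3}^{7} e^(−6.4) · 6.4^j/j! ≈ 0.6410.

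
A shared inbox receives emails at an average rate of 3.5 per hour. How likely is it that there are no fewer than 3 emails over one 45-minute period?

0.4878

Over the interval, μ = 3.5 × 0.75 = 2.625 (a 45-minute period = 0.75 hours).
P(N ≥ 3) = 1 − P(N ≤ 2) = 1 − Σ_{j=0}^{2} e^(−μ) μ^j/j! ≈ 0.4878.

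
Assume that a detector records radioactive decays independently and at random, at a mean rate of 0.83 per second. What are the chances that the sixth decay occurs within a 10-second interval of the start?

0.8347

Over the interval, μ = 0.83 × 10 = 8.3 (a 10-second interval = 10 seconds).
The sixth arrival falls in the interval iff at least 6 events occur there: P(S_6 ≤ t) = P(N ≥ 6) = 1 − P(N ≤ 5) ≈ 0.8347.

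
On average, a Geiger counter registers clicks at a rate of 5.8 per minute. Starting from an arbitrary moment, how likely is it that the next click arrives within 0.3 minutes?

Inter-arrival times are exponential with rate λ = 5.8 per minute.
P(T ≤ 0.3) = 1 − e^(−λt) = 1 − e^(−5.8 × 0.3) = 1 − e^(−1.74) ≈ 0.8245.

0.8245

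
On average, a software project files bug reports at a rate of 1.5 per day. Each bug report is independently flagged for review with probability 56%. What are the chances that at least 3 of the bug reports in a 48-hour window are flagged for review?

0.2375

Thinning: the bug reports that are flagged for review themselves form a Poisson process with rate 0.56 × 1.5 = 0.84 per day.
Over the interval, μ = 0.84 × 2 = 1.68 (a 48-hour window = 2 days).
P(N ≥ 3) = 1 − P(N ≤ 2) ≈ 0.2375.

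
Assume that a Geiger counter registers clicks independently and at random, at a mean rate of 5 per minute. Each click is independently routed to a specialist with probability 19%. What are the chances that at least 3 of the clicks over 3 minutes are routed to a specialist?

0.5424

Thinning: the clicks that are routed to a specialist themselves form a Poisson process with rate 0.19 × 5 = 0.95 per minute.
Over the interval, μ = 0.95 × 3 = 2.85 (3 minutes).
P(N ≥ 3) = 1 − P(N ≤ 2) ≈ 0.5424.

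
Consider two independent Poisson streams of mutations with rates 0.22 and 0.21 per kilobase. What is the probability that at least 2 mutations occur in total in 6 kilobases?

Independent Poisson processes superpose: combined rate λ = 0.22 + 0.21 = 0.43 per kilobase.
Over the interval, μ = 0.43 × 6 = 2.58 (6 kilobases).
P(N ≥ 2) = 1 − P(N ≤ 1) ≈ 0.7287.

0.7287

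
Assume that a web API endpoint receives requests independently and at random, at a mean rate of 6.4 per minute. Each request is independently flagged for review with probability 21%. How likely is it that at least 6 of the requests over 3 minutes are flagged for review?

Thinning: the requests that are flagged for review themselves form a Poisson process with rate 0.21 × 6.4 = 1.344 per minute.
Over the interval, μ = 1.344 × 3 = 4.032 (3 minutes).
P(N ≥ 6) = 1 − P(N ≤ 5) ≈ 0.2199.

0.2199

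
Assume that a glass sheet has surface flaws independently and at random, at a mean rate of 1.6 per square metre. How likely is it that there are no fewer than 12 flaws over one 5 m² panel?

0.1119

Over the interval, μ = 1.6 × 5 = 8 (a 5 m² panel = 5 square metres).
P(N ≥ 12) = 1 − P(N ≤ 11) = 1 − Σ_{j=0}^{11} e^(−μ) μ^j/j! ≈ 0.1119.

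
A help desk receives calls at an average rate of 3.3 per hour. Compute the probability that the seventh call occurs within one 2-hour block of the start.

0.4892

Over the interval, μ = 3.3 × 2 = 6.6 (a 2-hour block = 2 hours).
The seventh arrival falls in the interval iff at least 7 events occur there: P(S_7 ≤ t) = P(N ≥ 7) = 1 − P(N ≤ 6) ≈ 0.4892.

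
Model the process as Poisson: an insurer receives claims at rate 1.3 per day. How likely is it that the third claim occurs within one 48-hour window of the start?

0.4816

Over the interval, μ = 1.3 × 2 = 2.6 (a 48-hour window = 2 days).
The third arrival falls in the interval iff at least 3 events occur there: P(S_3 ≤ t) = P(N ≥ 3) = 1 − P(N ≤ 2) ≈ 0.4816.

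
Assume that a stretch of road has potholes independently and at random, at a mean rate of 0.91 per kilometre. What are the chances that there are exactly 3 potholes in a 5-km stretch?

Over the interval, μ = 0.91 × 5 = 4.55 (a 5-km stretch = 5 kilometres).
P(N = 3) = e^(−μ) μ^3/3! = e^(−4.55) · 4.55^3/6 ≈ 0.1659.

0.1659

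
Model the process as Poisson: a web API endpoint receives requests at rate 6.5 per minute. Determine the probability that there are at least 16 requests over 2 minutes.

Over the interval, μ = 6.5 × 2 = 13 (2 minutes).
P(N ≥ 16) = 1 − P(N ≤ 15) = 1 − Σ_{j=0}^{15} e^(−μ) μ^j/j! ≈ 0.2364.

0.2364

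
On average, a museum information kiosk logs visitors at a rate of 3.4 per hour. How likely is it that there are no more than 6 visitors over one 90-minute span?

Over the interval, μ = 3.4 × 1.5 = 5.1 (a 90-minute span = 1.5 hours).
P(N ≤ 6) = Σ_{j=0}^{6} e^(−μ) μ^j/j! ≈ 0.7474.

0.7474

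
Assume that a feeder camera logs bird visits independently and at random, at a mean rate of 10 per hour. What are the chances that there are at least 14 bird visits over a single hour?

0.1355

With mean μ = 10 per hour,
P(N ≥ 14) = 1 − P(N ≤ 13) = 1 − Σ_{j=0}^{13} e^(−μ) μ^j/j! ≈ 0.1355.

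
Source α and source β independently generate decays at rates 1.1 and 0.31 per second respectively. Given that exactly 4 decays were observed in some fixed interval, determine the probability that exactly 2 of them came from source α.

Given the total, each event is independently from source α with probability p = λ_α/(λ_α+λ_β) = 1.1/1.41 ≈ 0.7801.
So K ~ Binomial(4, 1.1/1.41): P(K = 2) = C(4,2) · (1.1/1.41)^2 · (0.31/1.41)^2 ≈ 0.1765.

0.1765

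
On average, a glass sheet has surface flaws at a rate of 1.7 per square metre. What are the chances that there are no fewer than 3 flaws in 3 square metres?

0.8835

Over the interval, μ = 1.7 × 3 = 5.1 (3 square metres).
P(N ≥ 3) = 1 − P(N ≤ 2) = 1 − Σ_{j=0}^{2} e^(−μ) μ^j/j! ≈ 0.8835.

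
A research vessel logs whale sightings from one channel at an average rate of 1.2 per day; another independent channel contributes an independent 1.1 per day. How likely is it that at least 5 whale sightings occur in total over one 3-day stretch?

Independent Poisson processes superpose: combined rate λ = 1.2 + 1.1 = 2.3 per day.
Over the interval, μ = 2.3 × 3 = 6.9 (a 3-day stretch = 3 days).
P(N ≥ 5) = 1 − P(N ≤ 4) ≈ 0.8177.

0.8177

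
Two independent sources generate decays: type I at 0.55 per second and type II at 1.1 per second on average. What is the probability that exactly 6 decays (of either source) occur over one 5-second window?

0.1144

Independent Poisson processes superpose: combined rate λ = 0.55 + 1.1 = 1.65 per second.
Over the interval, μ = 1.65 × 5 = 8.25 (a 5-second window = 5 seconds).
P(N = 6) = e^(−8.25) · 8.25^6/6! ≈ 0.1144.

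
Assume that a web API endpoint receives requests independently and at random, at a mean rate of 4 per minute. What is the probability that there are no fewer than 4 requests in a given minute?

With mean μ = 4 per minute,
P(N ≥ 4) = 1 − P(N ≤ 3) = 1 − Σ_{j=0}^{3} e^(−μ) μ^j/j! ≈ 0.5665.

0.5665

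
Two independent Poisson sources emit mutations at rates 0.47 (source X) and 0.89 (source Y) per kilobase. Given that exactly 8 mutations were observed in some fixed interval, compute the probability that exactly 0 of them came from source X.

Given the total, each event is independently from source X with probability p = λ_X/(λ_X+λ_Y) = 0.47/1.36 ≈ 0.3456.
So K ~ Binomial(8, 0.47/1.36): P(K = 0) = C(8,0) · (0.47/1.36)^0 · (0.89/1.36)^8 ≈ 0.0336.

0.0336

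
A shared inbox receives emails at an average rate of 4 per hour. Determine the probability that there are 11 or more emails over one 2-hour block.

Over the interval, μ = 4 × 2 = 8 (a 2-hour block = 2 hours).
P(N ≥ 11) = 1 − P(N ≤ 10) = 1 − Σ_{j=0}^{10} e^(−μ) μ^j/j! ≈ 0.1841.

0.1841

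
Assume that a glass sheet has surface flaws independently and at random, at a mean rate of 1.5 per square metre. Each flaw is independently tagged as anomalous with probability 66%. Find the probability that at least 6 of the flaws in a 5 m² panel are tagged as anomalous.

0.3753

Thinning: the flaws that are tagged as anomalous themselves form a Poisson process with rate 0.66 × 1.5 = 0.99 per square metre.
Over the interval, μ = 0.99 × 5 = 4.95 (a 5 m² panel = 5 square metres).
P(N ≥ 6) = 1 − P(N ≤ 5) ≈ 0.3753.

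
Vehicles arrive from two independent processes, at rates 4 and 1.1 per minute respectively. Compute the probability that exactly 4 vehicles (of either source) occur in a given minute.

0.1719

Independent Poisson processes superpose: combined rate λ = 4 + 1.1 = 5.1 per minute.
So μ = 5.1.
P(N = 4) = e^(−5.1) · 5.1^4/4! ≈ 0.1719.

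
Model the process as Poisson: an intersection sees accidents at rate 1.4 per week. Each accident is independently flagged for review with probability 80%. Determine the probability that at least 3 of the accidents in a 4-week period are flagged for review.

Thinning: the accidents that are flagged for review themselves form a Poisson process with rate 0.8 × 1.4 = 1.12 per week.
Over the interval, μ = 1.12 × 4 = 4.48 (a 4-week period = 4 weeks).
P(N ≥ 3) = 1 − P(N ≤ 2) ≈ 0.8242.

0.8242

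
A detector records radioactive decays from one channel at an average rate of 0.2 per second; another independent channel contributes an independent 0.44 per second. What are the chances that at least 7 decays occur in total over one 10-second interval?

0.4577

Independent Poisson processes superpose: combined rate λ = 0.2 + 0.44 = 0.64 per second.
Over the interval, μ = 0.64 × 10 = 6.4 (a 10-second interval = 10 seconds).
P(N ≥ 7) = 1 − P(N ≤ 6) ≈ 0.4577.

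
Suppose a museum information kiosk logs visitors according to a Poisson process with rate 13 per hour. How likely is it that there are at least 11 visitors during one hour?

0.7483

With mean μ = 13 per hour,
P(N ≥ 11) = 1 − P(N ≤ 10) = 1 − Σ_{j=0}^{10} e^(−μ) μ^j/j! ≈ 0.7483.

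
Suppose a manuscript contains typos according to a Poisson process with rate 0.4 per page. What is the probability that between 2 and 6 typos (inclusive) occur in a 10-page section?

0.7977

Over the interval, μ = 0.4 × 10 = 4 (a 10-page section = 10 pages).
P(2 ≤ N ≤ 6) = Σ_{j=2}^{6} e^(−4) · 4^j/j! ≈ 0.7977.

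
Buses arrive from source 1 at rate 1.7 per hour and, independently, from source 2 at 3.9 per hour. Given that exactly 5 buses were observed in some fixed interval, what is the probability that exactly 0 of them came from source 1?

0.1638

Given the total, each event is independently from source 1 with probability p = λ_1/(λ_1+λ_2) = 1.7/5.6 ≈ 0.3036.
So K ~ Binomial(5, 1.7/5.6): P(K = 0) = C(5,0) · (1.7/5.6)^0 · (3.9/5.6)^5 ≈ 0.1638.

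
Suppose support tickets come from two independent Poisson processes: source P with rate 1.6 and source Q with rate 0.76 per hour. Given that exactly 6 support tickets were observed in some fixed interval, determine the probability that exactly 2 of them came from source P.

0.0742

Given the total, each event is independently from source P with probability p = λ_P/(λ_P+λ_Q) = 1.6/2.36 ≈ 0.6780.
So K ~ Binomial(6, 1.6/2.36): P(K = 2) = C(6,2) · (1.6/2.36)^2 · (0.76/2.36)^4 ≈ 0.0742.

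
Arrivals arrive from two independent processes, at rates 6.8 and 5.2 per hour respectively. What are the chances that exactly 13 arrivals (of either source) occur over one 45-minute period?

Independent Poisson processes superpose: combined rate λ = 6.8 + 5.2 = 12 per hour.
Over the interval, μ = 12 × 0.75 = 9 (a 45-minute period = 0.75 hours).
P(N = 13) = e^(−9) · 9^13/13! ≈ 0.0504.

0.0504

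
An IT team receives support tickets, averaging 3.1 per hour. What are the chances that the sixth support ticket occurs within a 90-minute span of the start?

0.3229

Over the interval, μ = 3.1 × 1.5 = 4.65 (a 90-minute span = 1.5 hours).
The sixth arrival falls in the interval iff at least 6 events occur there: P(S_6 ≤ t) = P(N ≥ 6) = 1 − P(N ≤ 5) ≈ 0.3229.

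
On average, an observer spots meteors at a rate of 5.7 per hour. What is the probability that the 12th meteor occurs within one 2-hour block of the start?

Over the interval, μ = 5.7 × 2 = 11.4 (a 2-hour block = 2 hours).
The 12th arrival falls in the interval iff at least 12 events occur there: P(S_12 ≤ t) = P(N ≥ 12) = 1 − P(N ≤ 11) ≈ 0.4684.

0.4684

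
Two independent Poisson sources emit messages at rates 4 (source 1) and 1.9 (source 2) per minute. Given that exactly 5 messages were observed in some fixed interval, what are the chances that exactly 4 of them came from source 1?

Given the total, each event is independently from source 1 with probability p = λ_1/(λ_1+λ_2) = 4/5.9 ≈ 0.6780.
So K ~ Binomial(5, 4/5.9): P(K = 4) = C(5,4) · (4/5.9)^4 · (1.9/5.9)^1 ≈ 0.3402.

0.3402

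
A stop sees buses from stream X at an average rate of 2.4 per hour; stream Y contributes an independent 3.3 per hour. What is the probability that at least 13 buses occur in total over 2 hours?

Independent Poisson processes superpose: combined rate λ = 2.4 + 3.3 = 5.7 per hour.
Over the interval, μ = 5.7 × 2 = 11.4 (2 hours).
P(N ≥ 13) = 1 − P(N ≤ 12) ≈ 0.3558.

0.3558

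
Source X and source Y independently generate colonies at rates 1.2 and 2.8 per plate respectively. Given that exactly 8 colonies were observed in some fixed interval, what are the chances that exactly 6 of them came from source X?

0.0100

Given the total, each event is independently from source X with probability p = λ_X/(λ_X+λ_Y) = 1.2/4 = 0.3000.
So K ~ Binomial(8, 1.2/4): P(K = 6) = C(8,6) · (1.2/4)^6 · (2.8/4)^2 ≈ 0.0100.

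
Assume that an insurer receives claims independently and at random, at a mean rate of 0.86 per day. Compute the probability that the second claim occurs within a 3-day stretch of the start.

Over the interval, μ = 0.86 × 3 = 2.58 (a 3-day stretch = 3 days).
The second arrival falls in the interval iff at least 2 events occur there: P(S_2 ≤ t) = P(N ≥ 2) = 1 − P(N ≤ 1) ≈ 0.7287.

0.7287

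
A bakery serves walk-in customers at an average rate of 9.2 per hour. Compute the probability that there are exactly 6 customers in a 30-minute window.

Over the interval, μ = 9.2 × 0.5 = 4.6 (a 30-minute window = 0.5 hours).
P(N = 6) = e^(−μ) μ^6/6! = e^(−4.6) · 4.6^6/720 ≈ 0.1323.

0.1323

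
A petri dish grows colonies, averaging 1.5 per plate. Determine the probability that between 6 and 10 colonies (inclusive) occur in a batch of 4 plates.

Over the interval, μ = 1.5 × 4 = 6 (a batch of 4 plates = 4 plates).
P(6 ≤ N ≤ 10) = Σ_{j=6}^{10} e^(−6) · 6^j/j! ≈ 0.5117.

0.5117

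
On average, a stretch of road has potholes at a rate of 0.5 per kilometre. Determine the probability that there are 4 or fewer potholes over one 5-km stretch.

Over the interval, μ = 0.5 × 5 = 2.5 (a 5-km stretch = 5 kilometres).
P(N ≤ 4) = Σ_{j=0}^{4} e^(−μ) μ^j/j! ≈ 0.8912.

0.8912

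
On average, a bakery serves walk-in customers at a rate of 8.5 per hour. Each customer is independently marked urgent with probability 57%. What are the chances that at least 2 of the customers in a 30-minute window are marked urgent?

Thinning: the customers that are marked urgent themselves form a Poisson process with rate 0.57 × 8.5 = 4.845 per hour.
Over the interval, μ = 4.845 × 0.5 = 2.4225 (a 30-minute window = 0.5 hours).
P(N ≥ 2) = 1 − P(N ≤ 1) ≈ 0.6964.

0.6964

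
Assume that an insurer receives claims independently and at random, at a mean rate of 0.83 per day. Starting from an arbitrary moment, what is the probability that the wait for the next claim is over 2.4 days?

0.1364

The wait for the next event is exponential with rate λ = 0.83 per day.
P(T > 2.4) = e^(−λt) = e^(−0.83 × 2.4) = e^(−1.992) ≈ 0.1364.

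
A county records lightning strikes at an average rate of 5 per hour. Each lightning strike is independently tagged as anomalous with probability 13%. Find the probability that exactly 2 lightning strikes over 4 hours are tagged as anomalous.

0.2510

Thinning: the lightning strikes that are tagged as anomalous themselves form a Poisson process with rate 0.13 × 5 = 0.65 per hour.
Over the interval, μ = 0.65 × 4 = 2.6 (4 hours).
P(N = 2) = e^(−2.6) · 2.6^2/2! ≈ 0.2510.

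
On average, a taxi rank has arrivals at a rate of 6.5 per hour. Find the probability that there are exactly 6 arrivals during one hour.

0.1575

With mean μ = 6.5 per hour,
P(N = 6) = e^(−μ) μ^6/6! = e^(−6.5) · 6.5^6/720 ≈ 0.1575.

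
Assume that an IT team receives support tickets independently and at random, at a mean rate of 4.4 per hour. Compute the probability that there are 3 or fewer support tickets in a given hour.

0.3594

With mean μ = 4.4 per hour,
P(N ≤ 3) = Σ_{j=0}^{3} e^(−μ) μ^j/j! ≈ 0.3594.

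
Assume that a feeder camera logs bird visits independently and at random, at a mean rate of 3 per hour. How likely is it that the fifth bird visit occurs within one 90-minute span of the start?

Over the interval, μ = 3 × 1.5 = 4.5 (a 90-minute span = 1.5 hours).
The fifth arrival falls in the interval iff at least 5 events occur there: P(S_5 ≤ t) = P(N ≥ 5) = 1 − P(N ≤ 4) ≈ 0.4679.

0.4679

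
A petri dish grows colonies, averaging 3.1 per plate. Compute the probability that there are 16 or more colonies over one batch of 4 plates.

0.1860

Over the interval, μ = 3.1 × 4 = 12.4 (a batch of 4 plates = 4 plates).
P(N ≥ 16) = 1 − P(N ≤ 15) = 1 − Σ_{j=0}^{15} e^(−μ) μ^j/j! ≈ 0.1860.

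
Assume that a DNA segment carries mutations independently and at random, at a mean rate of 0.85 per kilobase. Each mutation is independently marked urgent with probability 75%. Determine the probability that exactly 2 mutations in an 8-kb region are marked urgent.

0.0793

Thinning: the mutations that are marked urgent themselves form a Poisson process with rate 0.75 × 0.85 = 0.6375 per kilobase.
Over the interval, μ = 0.6375 × 8 = 5.1 (an 8-kb region = 8 kilobases).
P(N = 2) = e^(−5.1) · 5.1^2/2! ≈ 0.0793.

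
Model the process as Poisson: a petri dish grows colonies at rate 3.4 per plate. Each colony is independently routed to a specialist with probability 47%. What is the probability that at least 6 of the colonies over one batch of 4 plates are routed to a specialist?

Thinning: the colonies that are routed to a specialist themselves form a Poisson process with rate 0.47 × 3.4 = 1.598 per plate.
Over the interval, μ = 1.598 × 4 = 6.392 (a batch of 4 plates = 4 plates).
P(N ≥ 6) = 1 − P(N ≤ 5) ≈ 0.6151.

0.6151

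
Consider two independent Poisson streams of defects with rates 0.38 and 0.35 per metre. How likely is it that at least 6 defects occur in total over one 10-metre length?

0.7360

Independent Poisson processes superpose: combined rate λ = 0.38 + 0.35 = 0.73 per metre.
Over the interval, μ = 0.73 × 10 = 7.3 (a 10-metre length = 10 metres).
P(N ≥ 6) = 1 − P(N ≤ 5) ≈ 0.7360.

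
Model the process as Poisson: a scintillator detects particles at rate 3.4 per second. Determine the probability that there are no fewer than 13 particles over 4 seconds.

0.6011

Over the interval, μ = 3.4 × 4 = 13.6 (4 seconds).
P(N ≥ 13) = 1 − P(N ≤ 12) = 1 − Σ_{j=0}^{12} e^(−μ) μ^j/j! ≈ 0.6011.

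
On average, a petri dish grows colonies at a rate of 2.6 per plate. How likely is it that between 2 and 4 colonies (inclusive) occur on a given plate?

0.6100

With mean μ = 2.6 per plate,
P(2 ≤ N ≤ 4) = Σ_{j=2}^{4} e^(−2.6) · 2.6^j/j! ≈ 0.6100.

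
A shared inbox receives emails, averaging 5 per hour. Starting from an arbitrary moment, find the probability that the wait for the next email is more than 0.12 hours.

0.5488

The wait for the next event is exponential with rate λ = 5 per hour.
P(T > 0.12) = e^(−λt) = e^(−5 × 0.12) = e^(−0.6) ≈ 0.5488.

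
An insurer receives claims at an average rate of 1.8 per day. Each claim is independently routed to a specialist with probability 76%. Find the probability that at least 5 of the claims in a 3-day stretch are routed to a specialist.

Thinning: the claims that are routed to a specialist themselves form a Poisson process with rate 0.76 × 1.8 = 1.368 per day.
Over the interval, μ = 1.368 × 3 = 4.104 (a 3-day stretch = 3 days).
P(N ≥ 5) = 1 − P(N ≤ 4) ≈ 0.3915.

0.3915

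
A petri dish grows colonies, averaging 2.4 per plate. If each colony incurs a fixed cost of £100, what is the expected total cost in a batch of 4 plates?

E[N] = 2.4 × 4 = 9.6 (a batch of 4 plates = 4 plates); E[cost] = 9.6 × £100 = £960.

£960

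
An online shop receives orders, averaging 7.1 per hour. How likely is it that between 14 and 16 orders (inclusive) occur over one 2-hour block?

Over the interval, μ = 7.1 × 2 = 14.2 (a 2-hour block = 2 hours).
P(14 ≤ N ≤ 16) = Σ_{j=14}^{16} e^(−14.2) · 14.2^j/j! ≈ 0.2950.

0.2950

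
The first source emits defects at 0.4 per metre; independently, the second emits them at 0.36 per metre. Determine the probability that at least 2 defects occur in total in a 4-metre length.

Independent Poisson processes superpose: combined rate λ = 0.4 + 0.36 = 0.76 per metre.
Over the interval, μ = 0.76 × 4 = 3.04 (a 4-metre length = 4 metres).
P(N ≥ 2) = 1 − P(N ≤ 1) ≈ 0.8067.

0.8067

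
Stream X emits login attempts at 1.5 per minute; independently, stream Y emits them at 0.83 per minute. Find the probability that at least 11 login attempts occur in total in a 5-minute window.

Independent Poisson processes superpose: combined rate λ = 1.5 + 0.83 = 2.33 per minute.
Over the interval, μ = 2.33 × 5 = 11.65 (a 5-minute window = 5 minutes).
P(N ≥ 11) = 1 − P(N ≤ 10) ≈ 0.6150.

0.6150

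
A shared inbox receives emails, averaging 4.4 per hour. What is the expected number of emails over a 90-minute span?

E[N] = λt = 4.4 × 1.5 = 6.6 (a 90-minute span = 1.5 hours).

6.6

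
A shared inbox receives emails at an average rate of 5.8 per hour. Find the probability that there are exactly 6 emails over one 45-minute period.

Over the interval, μ = 5.8 × 0.75 = 4.35 (a 45-minute period = 0.75 hours).
P(N = 6) = e^(−μ) μ^6/6! = e^(−4.35) · 4.35^6/720 ≈ 0.1215.

0.1215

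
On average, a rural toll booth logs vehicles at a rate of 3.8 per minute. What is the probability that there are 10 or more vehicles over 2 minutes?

Over the interval, μ = 3.8 × 2 = 7.6 (2 minutes).
P(N ≥ 10) = 1 − P(N ≤ 9) = 1 − Σ_{j=0}^{9} e^(−μ) μ^j/j! ≈ 0.2351.

0.2351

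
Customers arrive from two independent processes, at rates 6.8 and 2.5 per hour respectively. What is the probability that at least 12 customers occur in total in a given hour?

0.2270

Independent Poisson processes superpose: combined rate λ = 6.8 + 2.5 = 9.3 per hour.
So μ = 9.3.
P(N ≥ 12) = 1 − P(N ≤ 11) ≈ 0.2270.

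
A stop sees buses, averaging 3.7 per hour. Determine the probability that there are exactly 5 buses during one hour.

With mean μ = 3.7 per hour,
P(N = 5) = e^(−μ) μ^5/5! = e^(−3.7) · 3.7^5/120 ≈ 0.1429.

0.1429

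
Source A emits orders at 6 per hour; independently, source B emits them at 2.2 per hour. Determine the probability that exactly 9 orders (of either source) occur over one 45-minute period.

Independent Poisson processes superpose: combined rate λ = 6 + 2.2 = 8.2 per hour.
Over the interval, μ = 8.2 × 0.75 = 6.15 (a 45-minute period = 0.75 hours).
P(N = 9) = e^(−6.15) · 6.15^9/9! ≈ 0.0740.

0.0740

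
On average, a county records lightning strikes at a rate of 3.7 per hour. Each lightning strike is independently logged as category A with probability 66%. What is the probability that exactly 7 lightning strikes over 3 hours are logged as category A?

0.1479

Thinning: the lightning strikes that are logged as category A themselves form a Poisson process with rate 0.66 × 3.7 = 2.442 per hour.
Over the interval, μ = 2.442 × 3 = 7.326 (3 hours).
P(N = 7) = e^(−7.326) · 7.326^7/7! ≈ 0.1479.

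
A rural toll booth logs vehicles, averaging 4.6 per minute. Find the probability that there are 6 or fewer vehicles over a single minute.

With mean μ = 4.6 per minute,
P(N ≤ 6) = Σ_{j=0}^{6} e^(−μ) μ^j/j! ≈ 0.8180.

0.8180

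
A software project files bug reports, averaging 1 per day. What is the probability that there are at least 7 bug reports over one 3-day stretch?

Over the interval, μ = 1 × 3 = 3 (a 3-day stretch = 3 days).
P(N ≥ 7) = 1 − P(N ≤ 6) = 1 − Σ_{j=0}^{6} e^(−μ) μ^j/j! ≈ 0.0335.

0.0335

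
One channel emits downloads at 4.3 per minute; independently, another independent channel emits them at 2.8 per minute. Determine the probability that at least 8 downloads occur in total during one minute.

Independent Poisson processes superpose: combined rate λ = 4.3 + 2.8 = 7.1 per minute.
So μ = 7.1.
P(N ≥ 8) = 1 − P(N ≤ 7) ≈ 0.4162.

0.4162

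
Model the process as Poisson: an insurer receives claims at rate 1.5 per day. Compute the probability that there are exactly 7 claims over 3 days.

0.0824

Over the interval, μ = 1.5 × 3 = 4.5 (3 days).
P(N = 7) = e^(−μ) μ^7/7! = e^(−4.5) · 4.5^7/5040 ≈ 0.0824.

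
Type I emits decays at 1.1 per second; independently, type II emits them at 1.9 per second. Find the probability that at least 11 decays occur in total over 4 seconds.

0.6528

Independent Poisson processes superpose: combined rate λ = 1.1 + 1.9 = 3 per second.
Over the interval, μ = 3 × 4 = 12 (4 seconds).
P(N ≥ 11) = 1 − P(N ≤ 10) ≈ 0.6528.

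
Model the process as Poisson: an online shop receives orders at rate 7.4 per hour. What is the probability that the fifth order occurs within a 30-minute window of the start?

Over the interval, μ = 7.4 × 0.5 = 3.7 (a 30-minute window = 0.5 hours).
The fifth arrival falls in the interval iff at least 5 events occur there: P(S_5 ≤ t) = P(N ≥ 5) = 1 − P(N ≤ 4) ≈ 0.3128.

0.3128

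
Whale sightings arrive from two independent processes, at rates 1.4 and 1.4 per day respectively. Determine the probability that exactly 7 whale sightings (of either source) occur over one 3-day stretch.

Independent Poisson processes superpose: combined rate λ = 1.4 + 1.4 = 2.8 per day.
Over the interval, μ = 2.8 × 3 = 8.4 (a 3-day stretch = 3 days).
P(N = 7) = e^(−8.4) · 8.4^7/7! ≈ 0.1317.

0.1317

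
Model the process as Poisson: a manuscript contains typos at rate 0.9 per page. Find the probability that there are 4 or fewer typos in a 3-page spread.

Over the interval, μ = 0.9 × 3 = 2.7 (a 3-page spread = 3 pages).
P(N ≤ 4) = Σ_{j=0}^{4} e^(−μ) μ^j/j! ≈ 0.8629.

0.8629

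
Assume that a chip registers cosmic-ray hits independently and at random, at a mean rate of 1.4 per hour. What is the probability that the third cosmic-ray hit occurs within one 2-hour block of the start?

Over the interval, μ = 1.4 × 2 = 2.8 (a 2-hour block = 2 hours).
The third arrival falls in the interval iff at least 3 events occur there: P(S_3 ≤ t) = P(N ≥ 3) = 1 − P(N ≤ 2) ≈ 0.5305.

0.5305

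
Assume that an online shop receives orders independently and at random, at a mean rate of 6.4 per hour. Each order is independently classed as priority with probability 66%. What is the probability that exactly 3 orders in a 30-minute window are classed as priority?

0.1900

Thinning: the orders that are classed as priority themselves form a Poisson process with rate 0.66 × 6.4 = 4.224 per hour.
Over the interval, μ = 4.224 × 0.5 = 2.112 (a 30-minute window = 0.5 hours).
P(N = 3) = e^(−2.112) · 2.112^3/3! ≈ 0.1900.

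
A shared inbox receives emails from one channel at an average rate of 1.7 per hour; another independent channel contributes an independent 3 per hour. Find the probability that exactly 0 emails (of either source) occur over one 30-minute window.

Independent Poisson processes superpose: combined rate λ = 1.7 + 3 = 4.7 per hour.
Over the interval, μ = 4.7 × 0.5 = 2.35 (a 30-minute window = 0.5 hours).
P(N = 0) = e^(−2.35) · 2.35^0/0! ≈ 0.0954.

0.0954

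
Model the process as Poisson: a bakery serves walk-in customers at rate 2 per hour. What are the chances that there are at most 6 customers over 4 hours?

0.3134

Over the interval, μ = 2 × 4 = 8 (4 hours).
P(N ≤ 6) = Σ_{j=0}^{6} e^(−μ) μ^j/j! ≈ 0.3134.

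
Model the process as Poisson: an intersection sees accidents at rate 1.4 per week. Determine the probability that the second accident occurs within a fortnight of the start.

0.7689

Over the interval, μ = 1.4 × 2 = 2.8 (a fortnight = 2 weeks).
The second arrival falls in the interval iff at least 2 events occur there: P(S_2 ≤ t) = P(N ≥ 2) = 1 − P(N ≤ 1) ≈ 0.7689.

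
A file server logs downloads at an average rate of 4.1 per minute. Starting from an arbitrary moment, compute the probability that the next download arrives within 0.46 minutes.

Inter-arrival times are exponential with rate λ = 4.1 per minute.
P(T ≤ 0.46) = 1 − e^(−λt) = 1 − e^(−4.1 × 0.46) = 1 − e^(−1.886) ≈ 0.8483.

0.8483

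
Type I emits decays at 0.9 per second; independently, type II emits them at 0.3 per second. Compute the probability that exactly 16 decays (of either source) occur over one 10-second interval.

Independent Poisson processes superpose: combined rate λ = 0.9 + 0.3 = 1.2 per second.
Over the interval, μ = 1.2 × 10 = 12 (a 10-second interval = 10 seconds).
P(N = 16) = e^(−12) · 12^16/16! ≈ 0.0543.

0.0543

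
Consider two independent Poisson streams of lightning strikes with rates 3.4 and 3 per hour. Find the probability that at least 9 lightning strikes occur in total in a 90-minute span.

Independent Poisson processes superpose: combined rate λ = 3.4 + 3 = 6.4 per hour.
Over the interval, μ = 6.4 × 1.5 = 9.6 (a 90-minute span = 1.5 hours).
P(N ≥ 9) = 1 − P(N ≤ 8) ≈ 0.6204.

0.6204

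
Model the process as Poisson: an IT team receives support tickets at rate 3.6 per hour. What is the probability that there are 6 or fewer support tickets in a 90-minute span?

Over the interval, μ = 3.6 × 1.5 = 5.4 (a 90-minute span = 1.5 hours).
P(N ≤ 6) = Σ_{j=0}^{6} e^(−μ) μ^j/j! ≈ 0.7017.

0.7017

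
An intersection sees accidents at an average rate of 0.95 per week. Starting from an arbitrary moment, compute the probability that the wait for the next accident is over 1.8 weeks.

The wait for the next event is exponential with rate λ = 0.95 per week.
P(T > 1.8) = e^(−λt) = e^(−0.95 × 1.8) = e^(−1.71) ≈ 0.1809.

0.1809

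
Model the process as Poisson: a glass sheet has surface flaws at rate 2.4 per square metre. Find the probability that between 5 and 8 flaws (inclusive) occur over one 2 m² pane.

0.4679

Over the interval, μ = 2.4 × 2 = 4.8 (a 2 m² pane = 2 square metres).
P(5 ≤ N ≤ 8) = Σ_{j=5}^{8} e^(−4.8) · 4.8^j/j! ≈ 0.4679.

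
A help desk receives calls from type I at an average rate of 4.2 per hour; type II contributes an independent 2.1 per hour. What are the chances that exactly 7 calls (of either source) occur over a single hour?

0.1435

Independent Poisson processes superpose: combined rate λ = 4.2 + 2.1 = 6.3 per hour.
So μ = 6.3.
P(N = 7) = e^(−6.3) · 6.3^7/7! ≈ 0.1435.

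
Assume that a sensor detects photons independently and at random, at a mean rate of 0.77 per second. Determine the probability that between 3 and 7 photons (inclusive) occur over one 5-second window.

0.6964

Over the interval, μ = 0.77 × 5 = 3.85 (a 5-second window = 5 seconds).
P(3 ≤ N ≤ 7) = Σ_{j=3}^{7} e^(−3.85) · 3.85^j/j! ≈ 0.6964.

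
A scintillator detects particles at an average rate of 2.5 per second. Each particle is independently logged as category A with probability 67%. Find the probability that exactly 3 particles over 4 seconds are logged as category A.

0.0617

Thinning: the particles that are logged as category A themselves form a Poisson process with rate 0.67 × 2.5 = 1.675 per second.
Over the interval, μ = 1.675 × 4 = 6.7 (4 seconds).
P(N = 3) = e^(−6.7) · 6.7^3/3! ≈ 0.0617.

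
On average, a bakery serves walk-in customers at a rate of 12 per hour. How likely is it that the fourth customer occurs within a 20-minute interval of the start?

0.5665

Over the interval, μ = 12 × 1/3 = 4 (a 20-minute interval = 1/3 hours).
The fourth arrival falls in the interval iff at least 4 events occur there: P(S_4 ≤ t) = P(N ≥ 4) = 1 − P(N ≤ 3) ≈ 0.5665.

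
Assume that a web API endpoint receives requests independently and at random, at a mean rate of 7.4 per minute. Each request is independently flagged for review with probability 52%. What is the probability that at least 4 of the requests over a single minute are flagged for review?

Thinning: the requests that are flagged for review themselves form a Poisson process with rate 0.52 × 7.4 = 3.848 per minute.
So μ = 3.848.
P(N ≥ 4) = 1 − P(N ≤ 3) ≈ 0.5363.

0.5363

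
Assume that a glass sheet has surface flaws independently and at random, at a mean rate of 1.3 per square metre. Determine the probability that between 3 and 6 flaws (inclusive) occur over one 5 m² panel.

0.4835

Over the interval, μ = 1.3 × 5 = 6.5 (a 5 m² panel = 5 square metres).
P(3 ≤ N ≤ 6) = Σ_{j=3}^{6} e^(−6.5) · 6.5^j/j! ≈ 0.4835.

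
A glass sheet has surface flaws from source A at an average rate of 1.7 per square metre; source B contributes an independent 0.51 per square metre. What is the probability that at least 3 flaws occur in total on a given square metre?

0.3800

Independent Poisson processes superpose: combined rate λ = 1.7 + 0.51 = 2.21 per square metre.
So μ = 2.21.
P(N ≥ 3) = 1 − P(N ≤ 2) ≈ 0.3800.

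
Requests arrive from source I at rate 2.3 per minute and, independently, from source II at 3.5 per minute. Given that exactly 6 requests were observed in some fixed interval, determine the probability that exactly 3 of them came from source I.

0.2741

Given the total, each event is independently from source I with probability p = λ_I/(λ_I+λ_II) = 2.3/5.8 ≈ 0.3966.
So K ~ Binomial(6, 2.3/5.8): P(K = 3) = C(6,3) · (2.3/5.8)^3 · (3.5/5.8)^3 ≈ 0.2741.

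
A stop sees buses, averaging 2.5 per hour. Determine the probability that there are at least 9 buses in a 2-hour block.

Over the interval, μ = 2.5 × 2 = 5 (a 2-hour block = 2 hours).
P(N ≥ 9) = 1 − P(N ≤ 8) = 1 − Σ_{j=0}^{8} e^(−μ) μ^j/j! ≈ 0.0681.

0.0681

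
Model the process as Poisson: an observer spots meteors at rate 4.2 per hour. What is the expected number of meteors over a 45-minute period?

3.15

E[N] = λt = 4.2 × 0.75 = 3.15 (a 45-minute period = 0.75 hours).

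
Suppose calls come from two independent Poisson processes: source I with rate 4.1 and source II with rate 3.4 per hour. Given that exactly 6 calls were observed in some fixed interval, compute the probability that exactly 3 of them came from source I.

0.3044

Given the total, each event is independently from source I with probability p = λ_I/(λ_I+λ_II) = 4.1/7.5 ≈ 0.5467.
So K ~ Binomial(6, 4.1/7.5): P(K = 3) = C(6,3) · (4.1/7.5)^3 · (3.4/7.5)^3 ≈ 0.3044.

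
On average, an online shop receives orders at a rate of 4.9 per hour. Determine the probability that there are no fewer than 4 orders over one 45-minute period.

0.5006

Over the interval, μ = 4.9 × 0.75 = 3.675 (a 45-minute period = 0.75 hours).
P(N ≥ 4) = 1 − P(N ≤ 3) = 1 − Σ_{j=0}^{3} e^(−μ) μ^j/j! ≈ 0.5006.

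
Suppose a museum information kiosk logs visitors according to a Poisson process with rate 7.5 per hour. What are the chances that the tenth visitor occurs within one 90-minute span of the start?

Over the interval, μ = 7.5 × 1.5 = 11.25 (a 90-minute span = 1.5 hours).
The tenth arrival falls in the interval iff at least 10 events occur there: P(S_10 ≤ t) = P(N ≥ 10) = 1 − P(N ≤ 9) ≈ 0.6860.

0.6860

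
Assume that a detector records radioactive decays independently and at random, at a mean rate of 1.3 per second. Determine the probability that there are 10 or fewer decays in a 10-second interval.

0.2517

Over the interval, μ = 1.3 × 10 = 13 (a 10-second interval = 10 seconds).
P(N ≤ 10) = Σ_{j=0}^{10} e^(−μ) μ^j/j! ≈ 0.2517.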